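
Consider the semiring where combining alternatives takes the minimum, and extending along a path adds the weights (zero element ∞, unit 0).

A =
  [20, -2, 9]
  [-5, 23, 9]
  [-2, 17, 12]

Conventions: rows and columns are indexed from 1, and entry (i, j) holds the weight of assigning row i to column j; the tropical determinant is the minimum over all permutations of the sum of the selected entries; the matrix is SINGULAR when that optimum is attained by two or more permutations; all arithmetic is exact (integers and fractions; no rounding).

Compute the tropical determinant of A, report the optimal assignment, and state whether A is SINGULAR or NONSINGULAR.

σ = (1, 2, 3): 20 + 23 + 12 = 55
σ = (1, 3, 2): 20 + 9 + 17 = 46
σ = (2, 1, 3): (-2) + (-5) + 12 = 5
σ = (2, 3, 1): (-2) + 9 + (-2) = 5
σ = (3, 1, 2): 9 + (-5) + 17 = 21
σ = (3, 2, 1): 9 + 23 + (-2) = 30
Optimal value attained by: σ = (2, 1, 3).
Answer: det⊕(A) = 5; verdict: SINGULAR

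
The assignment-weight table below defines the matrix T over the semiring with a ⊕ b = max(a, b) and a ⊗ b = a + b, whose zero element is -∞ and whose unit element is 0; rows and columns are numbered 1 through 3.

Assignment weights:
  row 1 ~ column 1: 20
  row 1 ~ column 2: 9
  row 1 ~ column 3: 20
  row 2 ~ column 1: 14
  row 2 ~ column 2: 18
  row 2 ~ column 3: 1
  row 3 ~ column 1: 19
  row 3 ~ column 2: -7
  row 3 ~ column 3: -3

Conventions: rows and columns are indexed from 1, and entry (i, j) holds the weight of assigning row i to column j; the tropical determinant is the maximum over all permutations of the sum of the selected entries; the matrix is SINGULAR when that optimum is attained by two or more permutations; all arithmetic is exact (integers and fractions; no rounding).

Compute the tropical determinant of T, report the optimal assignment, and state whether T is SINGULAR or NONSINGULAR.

σ = (1, 2, 3): 20 + 18 + (-3) = 35
σ = (1, 3, 2): 20 + 1 + (-7) = 14
σ = (2, 1, 3): 9 + 14 + (-3) = 20
σ = (2, 3, 1): 9 + 1 + 19 = 29
σ = (3, 1, 2): 20 + 14 + (-7) = 27
σ = (3, 2, 1): 20 + 18 + 19 = 57
Optimal value attained by: σ = (3, 2, 1).
Answer: det⊕(T) = 57; verdict: NONSINGULAR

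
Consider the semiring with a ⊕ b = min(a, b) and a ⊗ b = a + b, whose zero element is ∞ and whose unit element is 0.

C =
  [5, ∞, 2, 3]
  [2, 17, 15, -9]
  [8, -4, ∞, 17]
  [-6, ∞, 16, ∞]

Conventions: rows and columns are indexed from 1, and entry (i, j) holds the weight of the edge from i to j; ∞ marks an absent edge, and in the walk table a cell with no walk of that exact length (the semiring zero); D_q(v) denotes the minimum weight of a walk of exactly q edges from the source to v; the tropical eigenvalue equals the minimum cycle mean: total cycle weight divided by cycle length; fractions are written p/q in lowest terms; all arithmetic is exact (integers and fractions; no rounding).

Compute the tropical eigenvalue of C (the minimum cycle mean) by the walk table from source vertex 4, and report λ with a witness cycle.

q=0: [∞, ∞, ∞, 0]
q=1: [-6, ∞, 16, ∞]
q=2: [-1, 12, -4, -3]
q=3: [-9, -8, 1, 2]
q=4: [-6, -3, -7, -17]
Optimal cycle mean attained by: cycle 1->3->2->4->1, total 2 + (-4) + (-9) + (-6), length 4.
Answer: λ = -17/4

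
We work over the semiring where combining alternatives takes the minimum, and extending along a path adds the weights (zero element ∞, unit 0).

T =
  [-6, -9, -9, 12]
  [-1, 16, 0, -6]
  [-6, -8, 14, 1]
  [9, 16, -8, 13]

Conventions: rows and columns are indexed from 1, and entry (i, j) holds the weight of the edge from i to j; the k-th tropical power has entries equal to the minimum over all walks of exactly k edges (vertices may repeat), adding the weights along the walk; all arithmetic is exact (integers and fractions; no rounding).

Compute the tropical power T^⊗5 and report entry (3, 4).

T^⊗2:
  [-15, -17, -15, -15]
  [-7, -10, -14, 1]
  [-12, -15, -15, -14]
  [-14, -16, 0, -7]
T^⊗3:
  [-21, -24, -24, -23]
  [-20, -22, -16, -16]
  [-21, -23, -22, -21]
  [-20, -23, -23, -22]
T^⊗4:
  [-30, -32, -31, -30]
  [-26, -29, -29, -28]
  [-28, -30, -30, -29]
  [-29, -31, -30, -29]
T^⊗5:
  [-37, -39, -39, -38]
  [-35, -37, -36, -35]
  [-36, -38, -37, -36]
  [-36, -38, -38, -37]
Key observation: the optimum is the walk 3->1->3->1->2->4, with weight (-6) + (-9) + (-6) + (-9) + (-6) = -36.
Optimal value attained by: walk 3->1->3->1->2->4.
Answer: (T^⊗5)[3][4] = -36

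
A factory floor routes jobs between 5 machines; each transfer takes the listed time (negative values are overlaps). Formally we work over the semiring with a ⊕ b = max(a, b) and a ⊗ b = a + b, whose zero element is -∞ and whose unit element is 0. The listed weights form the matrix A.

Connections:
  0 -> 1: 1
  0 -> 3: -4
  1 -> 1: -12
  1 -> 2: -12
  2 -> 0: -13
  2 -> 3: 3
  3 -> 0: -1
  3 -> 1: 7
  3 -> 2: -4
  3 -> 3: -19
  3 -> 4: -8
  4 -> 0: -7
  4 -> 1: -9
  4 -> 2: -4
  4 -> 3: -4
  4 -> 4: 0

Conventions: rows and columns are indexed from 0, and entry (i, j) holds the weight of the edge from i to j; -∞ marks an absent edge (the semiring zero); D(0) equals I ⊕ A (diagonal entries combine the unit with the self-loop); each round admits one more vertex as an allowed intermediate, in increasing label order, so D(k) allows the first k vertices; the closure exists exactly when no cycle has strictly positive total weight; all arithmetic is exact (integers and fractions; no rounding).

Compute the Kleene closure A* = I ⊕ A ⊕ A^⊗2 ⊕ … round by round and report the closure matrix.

D(0):
  [0, 1, -∞, -4, -∞]
  [-∞, 0, -12, -∞, -∞]
  [-13, -∞, 0, 3, -∞]
  [-1, 7, -4, 0, -8]
  [-7, -9, -4, -4, 0]
D(1):
  [0, 1, -∞, -4, -∞]
  [-∞, 0, -12, -∞, -∞]
  [-13, -12, 0, 3, -∞]
  [-1, 7, -4, 0, -8]
  [-7, -6, -4, -4, 0]
D(2):
  [0, 1, -11, -4, -∞]
  [-∞, 0, -12, -∞, -∞]
  [-13, -12, 0, 3, -∞]
  [-1, 7, -4, 0, -8]
  [-7, -6, -4, -4, 0]
D(3):
  [0, 1, -11, -4, -∞]
  [-25, 0, -12, -9, -∞]
  [-13, -12, 0, 3, -∞]
  [-1, 7, -4, 0, -8]
  [-7, -6, -4, -1, 0]
D(4):
  [0, 3, -8, -4, -12]
  [-10, 0, -12, -9, -17]
  [2, 10, 0, 3, -5]
  [-1, 7, -4, 0, -8]
  [-2, 6, -4, -1, 0]
D(5):
  [0, 3, -8, -4, -12]
  [-10, 0, -12, -9, -17]
  [2, 10, 0, 3, -5]
  [-1, 7, -4, 0, -8]
  [-2, 6, -4, -1, 0]
Answer: A* = [[0, 3, -8, -4, -12], [-10, 0, -12, -9, -17], [2, 10, 0, 3, -5], [-1, 7, -4, 0, -8], [-2, 6, -4, -1, 0]]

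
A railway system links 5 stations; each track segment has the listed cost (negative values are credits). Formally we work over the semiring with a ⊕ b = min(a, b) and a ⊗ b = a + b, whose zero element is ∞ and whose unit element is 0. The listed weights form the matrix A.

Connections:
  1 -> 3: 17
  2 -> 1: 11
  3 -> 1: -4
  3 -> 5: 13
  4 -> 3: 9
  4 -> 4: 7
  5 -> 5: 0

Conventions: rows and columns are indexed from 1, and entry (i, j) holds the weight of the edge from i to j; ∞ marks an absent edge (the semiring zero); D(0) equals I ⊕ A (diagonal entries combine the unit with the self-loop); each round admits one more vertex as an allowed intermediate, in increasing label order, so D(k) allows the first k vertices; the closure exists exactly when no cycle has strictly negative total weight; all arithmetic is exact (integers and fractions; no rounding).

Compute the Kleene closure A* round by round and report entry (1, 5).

D(0):
  [0, ∞, 17, ∞, ∞]
  [11, 0, ∞, ∞, ∞]
  [-4, ∞, 0, ∞, 13]
  [∞, ∞, 9, 0, ∞]
  [∞, ∞, ∞, ∞, 0]
D(1):
  [0, ∞, 17, ∞, ∞]
  [11, 0, 28, ∞, ∞]
  [-4, ∞, 0, ∞, 13]
  [∞, ∞, 9, 0, ∞]
  [∞, ∞, ∞, ∞, 0]
D(2):
  [0, ∞, 17, ∞, ∞]
  [11, 0, 28, ∞, ∞]
  [-4, ∞, 0, ∞, 13]
  [∞, ∞, 9, 0, ∞]
  [∞, ∞, ∞, ∞, 0]
D(3):
  [0, ∞, 17, ∞, 30]
  [11, 0, 28, ∞, 41]
  [-4, ∞, 0, ∞, 13]
  [5, ∞, 9, 0, 22]
  [∞, ∞, ∞, ∞, 0]
D(4):
  [0, ∞, 17, ∞, 30]
  [11, 0, 28, ∞, 41]
  [-4, ∞, 0, ∞, 13]
  [5, ∞, 9, 0, 22]
  [∞, ∞, ∞, ∞, 0]
D(5):
  [0, ∞, 17, ∞, 30]
  [11, 0, 28, ∞, 41]
  [-4, ∞, 0, ∞, 13]
  [5, ∞, 9, 0, 22]
  [∞, ∞, ∞, ∞, 0]
Answer: A*[1][5] = 30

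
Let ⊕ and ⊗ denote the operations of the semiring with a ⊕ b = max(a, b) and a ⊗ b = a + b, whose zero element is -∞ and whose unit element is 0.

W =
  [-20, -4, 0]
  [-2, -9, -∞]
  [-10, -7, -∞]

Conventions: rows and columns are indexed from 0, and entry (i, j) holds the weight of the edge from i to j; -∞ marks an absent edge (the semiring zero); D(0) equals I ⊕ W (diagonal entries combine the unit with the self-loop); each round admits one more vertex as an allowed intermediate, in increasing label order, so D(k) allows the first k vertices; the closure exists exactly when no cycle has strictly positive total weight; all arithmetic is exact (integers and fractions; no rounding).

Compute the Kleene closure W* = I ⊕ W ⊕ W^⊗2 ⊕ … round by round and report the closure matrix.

D(0):
  [0, -4, 0]
  [-2, 0, -∞]
  [-10, -7, 0]
D(1):
  [0, -4, 0]
  [-2, 0, -2]
  [-10, -7, 0]
D(2):
  [0, -4, 0]
  [-2, 0, -2]
  [-9, -7, 0]
D(3):
  [0, -4, 0]
  [-2, 0, -2]
  [-9, -7, 0]
Answer: W* = [[0, -4, 0], [-2, 0, -2], [-9, -7, 0]]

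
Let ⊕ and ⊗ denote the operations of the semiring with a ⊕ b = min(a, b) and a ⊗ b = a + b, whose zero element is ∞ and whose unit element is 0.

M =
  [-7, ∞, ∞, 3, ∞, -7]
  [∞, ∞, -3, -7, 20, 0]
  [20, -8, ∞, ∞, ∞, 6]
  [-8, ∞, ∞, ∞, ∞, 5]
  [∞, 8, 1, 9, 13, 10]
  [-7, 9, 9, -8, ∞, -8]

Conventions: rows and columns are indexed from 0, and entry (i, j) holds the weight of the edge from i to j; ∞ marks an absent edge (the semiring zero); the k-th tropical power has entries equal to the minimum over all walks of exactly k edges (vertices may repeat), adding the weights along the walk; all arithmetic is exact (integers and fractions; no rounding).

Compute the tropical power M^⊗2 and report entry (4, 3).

M^⊗2:
  [-14, 2, 2, -15, ∞, -15]
  [-15, -11, 9, -8, 33, -8]
  [-1, 15, -11, -15, 12, -8]
  [-15, 14, 14, -5, ∞, -15]
  [1, -7, 5, 1, 26, 2]
  [-16, 1, 1, -16, 29, -16]
Key observation: the optimum is the walk 4->1->3, with weight 8 + (-7) = 1.
Optimal value attained by: walk 4->1->3.
Answer: (M^⊗2)[4][3] = 1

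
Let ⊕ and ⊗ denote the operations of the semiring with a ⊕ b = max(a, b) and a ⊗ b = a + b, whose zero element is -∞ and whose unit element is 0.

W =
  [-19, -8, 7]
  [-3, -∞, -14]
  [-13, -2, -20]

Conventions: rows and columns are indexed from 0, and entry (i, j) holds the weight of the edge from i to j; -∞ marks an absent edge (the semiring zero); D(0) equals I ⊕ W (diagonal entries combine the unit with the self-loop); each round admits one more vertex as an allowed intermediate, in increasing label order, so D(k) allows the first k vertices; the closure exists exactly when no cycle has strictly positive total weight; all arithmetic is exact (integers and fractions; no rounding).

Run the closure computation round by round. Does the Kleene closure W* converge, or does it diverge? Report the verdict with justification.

D(0):
  [0, -8, 7]
  [-3, 0, -14]
  [-13, -2, 0]
D(1):
  [0, -8, 7]
  [-3, 0, 4]
  [-13, -2, 0]
Detection: at round 2, diagonal entry (2, 2) turns strictly positive.
Key observation: the cycle 2->1->0->2 has total weight (-2) + (-3) + 7, which is strictly positive.
Answer: DIVERGES — positive cycle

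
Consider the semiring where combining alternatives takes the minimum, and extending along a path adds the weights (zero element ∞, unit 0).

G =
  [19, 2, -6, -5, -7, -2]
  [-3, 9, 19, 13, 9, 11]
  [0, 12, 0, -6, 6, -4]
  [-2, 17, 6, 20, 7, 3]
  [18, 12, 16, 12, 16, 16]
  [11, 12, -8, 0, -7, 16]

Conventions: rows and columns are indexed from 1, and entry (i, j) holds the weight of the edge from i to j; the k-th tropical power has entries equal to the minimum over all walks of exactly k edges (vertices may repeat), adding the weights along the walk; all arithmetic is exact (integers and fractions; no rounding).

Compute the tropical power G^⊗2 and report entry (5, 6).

G^⊗2:
  [-7, 5, -10, -12, -9, -10]
  [6, -1, -9, -8, -10, -5]
  [-8, 2, -12, -6, -11, -4]
  [6, 0, -8, -7, -9, -4]
  [9, 20, 8, 10, 9, 12]
  [-8, 4, -8, -14, -2, -12]
Key observation: the optimum is the walk 5->3->6, with weight 16 + (-4) = 12.
Optimal value attained by: walk 5->3->6.
Answer: (G^⊗2)[5][6] = 12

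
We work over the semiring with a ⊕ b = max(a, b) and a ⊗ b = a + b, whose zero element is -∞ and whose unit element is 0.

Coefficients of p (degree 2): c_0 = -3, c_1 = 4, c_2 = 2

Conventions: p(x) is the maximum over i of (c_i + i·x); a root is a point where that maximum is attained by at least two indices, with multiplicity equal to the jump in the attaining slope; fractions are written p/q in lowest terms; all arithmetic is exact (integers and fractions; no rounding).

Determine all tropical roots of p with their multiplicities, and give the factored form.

hull edge (i=0, c=-3) to (i=1, c=4): slope 7, span 1
hull edge (i=1, c=4) to (i=2, c=2): slope -2, span 1
Factored form: p(x) = 2 ⊗ (x ⊕ (-7)) ⊗ (x ⊕ 2)
Answer: roots = -7 (mult 1), 2 (mult 1)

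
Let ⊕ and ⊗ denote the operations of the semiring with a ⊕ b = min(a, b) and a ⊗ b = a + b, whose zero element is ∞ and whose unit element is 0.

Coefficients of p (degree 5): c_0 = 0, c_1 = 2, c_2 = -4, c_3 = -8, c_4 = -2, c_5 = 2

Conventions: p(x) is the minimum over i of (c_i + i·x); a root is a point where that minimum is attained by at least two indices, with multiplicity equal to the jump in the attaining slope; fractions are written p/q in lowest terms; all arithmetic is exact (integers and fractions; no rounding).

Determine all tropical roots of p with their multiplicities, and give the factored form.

hull edge (i=0, c=0) to (i=3, c=-8): slope -8/3, span 3
hull edge (i=3, c=-8) to (i=5, c=2): slope 5, span 2
Factored form: p(x) = 2 ⊗ (x ⊕ (-5)) ⊗ (x ⊕ (-5)) ⊗ (x ⊕ 8/3) ⊗ (x ⊕ 8/3) ⊗ (x ⊕ 8/3)
Answer: roots = -5 (mult 2), 8/3 (mult 3)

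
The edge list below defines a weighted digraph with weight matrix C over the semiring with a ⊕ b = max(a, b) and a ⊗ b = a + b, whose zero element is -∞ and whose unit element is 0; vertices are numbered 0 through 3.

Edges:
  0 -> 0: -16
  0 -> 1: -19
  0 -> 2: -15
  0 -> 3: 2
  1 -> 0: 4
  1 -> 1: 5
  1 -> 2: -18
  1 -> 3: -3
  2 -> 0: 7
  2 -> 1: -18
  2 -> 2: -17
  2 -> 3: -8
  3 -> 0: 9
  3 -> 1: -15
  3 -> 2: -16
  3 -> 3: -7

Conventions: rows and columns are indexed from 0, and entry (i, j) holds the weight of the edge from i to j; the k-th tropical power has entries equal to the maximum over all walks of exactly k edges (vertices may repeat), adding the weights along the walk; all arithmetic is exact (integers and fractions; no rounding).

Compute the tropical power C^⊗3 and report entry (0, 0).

C^⊗2:
  [11, -13, -14, -5]
  [9, 10, -11, 6]
  [1, -12, -8, 9]
  [2, -10, -6, 11]
C^⊗3:
  [4, -8, -4, 13]
  [15, 15, -6, 11]
  [18, -6, -7, 3]
  [20, -4, -5, 4]
Key observation: the optimum is the walk 0->3->3->0, with weight 2 + (-7) + 9 = 4.
Optimal value attained by: walk 0->3->3->0.
Answer: (C^⊗3)[0][0] = 4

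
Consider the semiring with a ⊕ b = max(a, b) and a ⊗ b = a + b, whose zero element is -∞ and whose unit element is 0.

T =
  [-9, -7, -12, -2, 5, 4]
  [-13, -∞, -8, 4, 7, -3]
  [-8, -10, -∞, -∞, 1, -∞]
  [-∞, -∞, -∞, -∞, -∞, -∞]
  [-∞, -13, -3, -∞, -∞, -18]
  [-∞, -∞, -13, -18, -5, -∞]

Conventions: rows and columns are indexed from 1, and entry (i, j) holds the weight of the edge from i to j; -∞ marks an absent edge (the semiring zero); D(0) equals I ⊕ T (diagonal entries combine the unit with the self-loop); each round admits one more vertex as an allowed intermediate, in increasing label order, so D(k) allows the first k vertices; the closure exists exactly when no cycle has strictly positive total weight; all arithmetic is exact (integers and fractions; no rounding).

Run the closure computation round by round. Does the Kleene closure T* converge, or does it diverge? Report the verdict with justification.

D(0):
  [0, -7, -12, -2, 5, 4]
  [-13, 0, -8, 4, 7, -3]
  [-8, -10, 0, -∞, 1, -∞]
  [-∞, -∞, -∞, 0, -∞, -∞]
  [-∞, -13, -3, -∞, 0, -18]
  [-∞, -∞, -13, -18, -5, 0]
D(1):
  [0, -7, -12, -2, 5, 4]
  [-13, 0, -8, 4, 7, -3]
  [-8, -10, 0, -10, 1, -4]
  [-∞, -∞, -∞, 0, -∞, -∞]
  [-∞, -13, -3, -∞, 0, -18]
  [-∞, -∞, -13, -18, -5, 0]
D(2):
  [0, -7, -12, -2, 5, 4]
  [-13, 0, -8, 4, 7, -3]
  [-8, -10, 0, -6, 1, -4]
  [-∞, -∞, -∞, 0, -∞, -∞]
  [-26, -13, -3, -9, 0, -16]
  [-∞, -∞, -13, -18, -5, 0]
D(3):
  [0, -7, -12, -2, 5, 4]
  [-13, 0, -8, 4, 7, -3]
  [-8, -10, 0, -6, 1, -4]
  [-∞, -∞, -∞, 0, -∞, -∞]
  [-11, -13, -3, -9, 0, -7]
  [-21, -23, -13, -18, -5, 0]
D(4):
  [0, -7, -12, -2, 5, 4]
  [-13, 0, -8, 4, 7, -3]
  [-8, -10, 0, -6, 1, -4]
  [-∞, -∞, -∞, 0, -∞, -∞]
  [-11, -13, -3, -9, 0, -7]
  [-21, -23, -13, -18, -5, 0]
D(5):
  [0, -7, 2, -2, 5, 4]
  [-4, 0, 4, 4, 7, 0]
  [-8, -10, 0, -6, 1, -4]
  [-∞, -∞, -∞, 0, -∞, -∞]
  [-11, -13, -3, -9, 0, -7]
  [-16, -18, -8, -14, -5, 0]
D(6):
  [0, -7, 2, -2, 5, 4]
  [-4, 0, 4, 4, 7, 0]
  [-8, -10, 0, -6, 1, -4]
  [-∞, -∞, -∞, 0, -∞, -∞]
  [-11, -13, -3, -9, 0, -7]
  [-16, -18, -8, -14, -5, 0]
Key observation: every diagonal entry stays at the unit through all rounds, so no improving cycle exists.
Answer: CONVERGES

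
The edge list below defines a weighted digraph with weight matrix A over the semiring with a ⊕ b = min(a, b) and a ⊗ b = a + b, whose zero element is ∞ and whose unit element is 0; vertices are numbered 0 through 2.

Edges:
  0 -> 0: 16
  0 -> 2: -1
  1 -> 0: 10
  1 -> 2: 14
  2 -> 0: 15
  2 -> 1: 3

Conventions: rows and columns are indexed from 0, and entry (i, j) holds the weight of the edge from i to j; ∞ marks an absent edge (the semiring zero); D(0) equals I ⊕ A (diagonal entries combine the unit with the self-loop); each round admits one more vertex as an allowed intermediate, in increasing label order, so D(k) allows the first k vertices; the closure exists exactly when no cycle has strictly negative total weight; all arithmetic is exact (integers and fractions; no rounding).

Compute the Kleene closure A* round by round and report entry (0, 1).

D(0):
  [0, ∞, -1]
  [10, 0, 14]
  [15, 3, 0]
D(1):
  [0, ∞, -1]
  [10, 0, 9]
  [15, 3, 0]
D(2):
  [0, ∞, -1]
  [10, 0, 9]
  [13, 3, 0]
D(3):
  [0, 2, -1]
  [10, 0, 9]
  [13, 3, 0]
Answer: A*[0][1] = 2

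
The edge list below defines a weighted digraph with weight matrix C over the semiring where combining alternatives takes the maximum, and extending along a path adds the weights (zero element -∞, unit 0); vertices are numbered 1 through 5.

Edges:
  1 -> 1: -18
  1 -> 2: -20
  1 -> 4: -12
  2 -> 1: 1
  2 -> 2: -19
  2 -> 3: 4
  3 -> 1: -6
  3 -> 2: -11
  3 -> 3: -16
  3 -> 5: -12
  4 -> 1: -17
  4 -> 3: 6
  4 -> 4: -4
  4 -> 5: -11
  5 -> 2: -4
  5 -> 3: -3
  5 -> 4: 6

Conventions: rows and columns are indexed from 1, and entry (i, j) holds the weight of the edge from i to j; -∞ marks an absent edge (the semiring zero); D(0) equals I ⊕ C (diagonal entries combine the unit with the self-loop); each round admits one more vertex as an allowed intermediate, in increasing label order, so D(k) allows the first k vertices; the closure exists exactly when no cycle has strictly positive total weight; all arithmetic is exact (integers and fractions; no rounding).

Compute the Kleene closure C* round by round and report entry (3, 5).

D(0):
  [0, -20, -∞, -12, -∞]
  [1, 0, 4, -∞, -∞]
  [-6, -11, 0, -∞, -12]
  [-17, -∞, 6, 0, -11]
  [-∞, -4, -3, 6, 0]
D(1):
  [0, -20, -∞, -12, -∞]
  [1, 0, 4, -11, -∞]
  [-6, -11, 0, -18, -12]
  [-17, -37, 6, 0, -11]
  [-∞, -4, -3, 6, 0]
D(2):
  [0, -20, -16, -12, -∞]
  [1, 0, 4, -11, -∞]
  [-6, -11, 0, -18, -12]
  [-17, -37, 6, 0, -11]
  [-3, -4, 0, 6, 0]
D(3):
  [0, -20, -16, -12, -28]
  [1, 0, 4, -11, -8]
  [-6, -11, 0, -18, -12]
  [0, -5, 6, 0, -6]
  [-3, -4, 0, 6, 0]
D(4):
  [0, -17, -6, -12, -18]
  [1, 0, 4, -11, -8]
  [-6, -11, 0, -18, -12]
  [0, -5, 6, 0, -6]
  [6, 1, 12, 6, 0]
D(5):
  [0, -17, -6, -12, -18]
  [1, 0, 4, -2, -8]
  [-6, -11, 0, -6, -12]
  [0, -5, 6, 0, -6]
  [6, 1, 12, 6, 0]
Answer: C*[3][5] = -12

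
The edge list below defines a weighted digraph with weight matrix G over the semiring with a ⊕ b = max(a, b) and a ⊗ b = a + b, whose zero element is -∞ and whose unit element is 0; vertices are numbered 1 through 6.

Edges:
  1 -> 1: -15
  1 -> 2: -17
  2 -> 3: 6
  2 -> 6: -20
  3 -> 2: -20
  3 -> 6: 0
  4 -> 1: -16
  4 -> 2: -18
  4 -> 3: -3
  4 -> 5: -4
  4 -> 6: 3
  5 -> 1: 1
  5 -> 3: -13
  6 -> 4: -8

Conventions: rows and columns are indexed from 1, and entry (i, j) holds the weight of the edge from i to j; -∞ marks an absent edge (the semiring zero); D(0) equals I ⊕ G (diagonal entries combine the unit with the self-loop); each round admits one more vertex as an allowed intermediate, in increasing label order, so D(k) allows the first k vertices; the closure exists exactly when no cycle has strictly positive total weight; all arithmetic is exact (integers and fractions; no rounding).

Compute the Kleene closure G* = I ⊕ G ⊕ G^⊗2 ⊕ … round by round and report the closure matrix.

D(0):
  [0, -17, -∞, -∞, -∞, -∞]
  [-∞, 0, 6, -∞, -∞, -20]
  [-∞, -20, 0, -∞, -∞, 0]
  [-16, -18, -3, 0, -4, 3]
  [1, -∞, -13, -∞, 0, -∞]
  [-∞, -∞, -∞, -8, -∞, 0]
D(1):
  [0, -17, -∞, -∞, -∞, -∞]
  [-∞, 0, 6, -∞, -∞, -20]
  [-∞, -20, 0, -∞, -∞, 0]
  [-16, -18, -3, 0, -4, 3]
  [1, -16, -13, -∞, 0, -∞]
  [-∞, -∞, -∞, -8, -∞, 0]
D(2):
  [0, -17, -11, -∞, -∞, -37]
  [-∞, 0, 6, -∞, -∞, -20]
  [-∞, -20, 0, -∞, -∞, 0]
  [-16, -18, -3, 0, -4, 3]
  [1, -16, -10, -∞, 0, -36]
  [-∞, -∞, -∞, -8, -∞, 0]
D(3):
  [0, -17, -11, -∞, -∞, -11]
  [-∞, 0, 6, -∞, -∞, 6]
  [-∞, -20, 0, -∞, -∞, 0]
  [-16, -18, -3, 0, -4, 3]
  [1, -16, -10, -∞, 0, -10]
  [-∞, -∞, -∞, -8, -∞, 0]
D(4):
  [0, -17, -11, -∞, -∞, -11]
  [-∞, 0, 6, -∞, -∞, 6]
  [-∞, -20, 0, -∞, -∞, 0]
  [-16, -18, -3, 0, -4, 3]
  [1, -16, -10, -∞, 0, -10]
  [-24, -26, -11, -8, -12, 0]
D(5):
  [0, -17, -11, -∞, -∞, -11]
  [-∞, 0, 6, -∞, -∞, 6]
  [-∞, -20, 0, -∞, -∞, 0]
  [-3, -18, -3, 0, -4, 3]
  [1, -16, -10, -∞, 0, -10]
  [-11, -26, -11, -8, -12, 0]
D(6):
  [0, -17, -11, -19, -23, -11]
  [-5, 0, 6, -2, -6, 6]
  [-11, -20, 0, -8, -12, 0]
  [-3, -18, -3, 0, -4, 3]
  [1, -16, -10, -18, 0, -10]
  [-11, -26, -11, -8, -12, 0]
Answer: G* = [[0, -17, -11, -19, -23, -11], [-5, 0, 6, -2, -6, 6], [-11, -20, 0, -8, -12, 0], [-3, -18, -3, 0, -4, 3], [1, -16, -10, -18, 0, -10], [-11, -26, -11, -8, -12, 0]]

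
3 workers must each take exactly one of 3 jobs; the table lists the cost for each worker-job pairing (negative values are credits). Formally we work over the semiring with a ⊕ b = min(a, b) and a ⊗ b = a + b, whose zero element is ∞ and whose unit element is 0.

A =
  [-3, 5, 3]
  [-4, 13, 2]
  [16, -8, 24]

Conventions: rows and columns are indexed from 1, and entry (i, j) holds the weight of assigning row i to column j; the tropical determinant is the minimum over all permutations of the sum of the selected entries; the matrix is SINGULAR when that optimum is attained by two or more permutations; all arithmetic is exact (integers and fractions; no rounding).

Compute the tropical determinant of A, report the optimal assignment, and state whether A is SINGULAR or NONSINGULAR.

σ = (1, 2, 3): (-3) + 13 + 24 = 34
σ = (1, 3, 2): (-3) + 2 + (-8) = -9
σ = (2, 1, 3): 5 + (-4) + 24 = 25
σ = (2, 3, 1): 5 + 2 + 16 = 23
σ = (3, 1, 2): 3 + (-4) + (-8) = -9
σ = (3, 2, 1): 3 + 13 + 16 = 32
Optimal value attained by: σ = (1, 3, 2).
Answer: det⊕(A) = -9; verdict: SINGULAR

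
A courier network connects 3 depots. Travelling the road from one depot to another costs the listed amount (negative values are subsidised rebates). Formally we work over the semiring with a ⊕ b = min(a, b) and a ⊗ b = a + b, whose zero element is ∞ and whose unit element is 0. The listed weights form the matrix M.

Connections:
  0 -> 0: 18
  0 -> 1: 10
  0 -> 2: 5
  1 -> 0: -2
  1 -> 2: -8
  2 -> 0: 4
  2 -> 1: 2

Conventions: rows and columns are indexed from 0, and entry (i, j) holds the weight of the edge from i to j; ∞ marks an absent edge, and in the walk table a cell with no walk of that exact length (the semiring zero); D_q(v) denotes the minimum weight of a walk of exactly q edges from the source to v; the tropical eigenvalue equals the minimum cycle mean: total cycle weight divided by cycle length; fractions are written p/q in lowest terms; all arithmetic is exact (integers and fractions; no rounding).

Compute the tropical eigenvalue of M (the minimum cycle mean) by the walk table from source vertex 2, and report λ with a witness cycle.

q=0: [∞, ∞, 0]
q=1: [4, 2, ∞]
q=2: [0, 14, -6]
q=3: [-2, -4, 5]
Optimal cycle mean attained by: cycle 1->2->1, total (-8) + 2, length 2.
Answer: λ = -3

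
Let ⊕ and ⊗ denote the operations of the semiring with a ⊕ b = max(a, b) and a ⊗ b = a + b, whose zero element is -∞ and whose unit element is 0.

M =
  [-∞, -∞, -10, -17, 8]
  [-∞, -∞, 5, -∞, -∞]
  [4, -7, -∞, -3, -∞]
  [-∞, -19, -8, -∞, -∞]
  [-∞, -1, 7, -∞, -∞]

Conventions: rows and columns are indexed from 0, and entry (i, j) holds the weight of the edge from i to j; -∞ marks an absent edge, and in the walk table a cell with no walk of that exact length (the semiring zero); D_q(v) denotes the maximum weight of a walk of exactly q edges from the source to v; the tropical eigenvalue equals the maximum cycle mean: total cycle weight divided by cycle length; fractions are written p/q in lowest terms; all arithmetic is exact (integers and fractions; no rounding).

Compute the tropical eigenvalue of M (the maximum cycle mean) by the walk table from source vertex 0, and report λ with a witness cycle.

q=0: [0, -∞, -∞, -∞, -∞]
q=1: [-∞, -∞, -10, -17, 8]
q=2: [-6, 7, 15, -13, -∞]
q=3: [19, 8, 12, 12, 2]
q=4: [16, 5, 13, 9, 27]
q=5: [17, 26, 34, 10, 24]
Optimal cycle mean attained by: cycle 0->4->2->0, total 8 + 7 + 4, length 3.
Answer: λ = 19/3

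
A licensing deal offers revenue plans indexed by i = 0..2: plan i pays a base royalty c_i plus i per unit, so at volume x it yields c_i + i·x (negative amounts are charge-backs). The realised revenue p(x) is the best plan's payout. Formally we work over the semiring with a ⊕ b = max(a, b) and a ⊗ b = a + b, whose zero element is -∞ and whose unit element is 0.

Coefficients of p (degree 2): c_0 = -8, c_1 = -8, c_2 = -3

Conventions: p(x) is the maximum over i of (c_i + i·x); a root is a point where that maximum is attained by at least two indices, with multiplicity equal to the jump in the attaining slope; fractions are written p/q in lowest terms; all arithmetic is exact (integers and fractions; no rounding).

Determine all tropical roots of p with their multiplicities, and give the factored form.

hull edge (i=0, c=-8) to (i=2, c=-3): slope 5/2, span 2
Factored form: p(x) = -3 ⊗ (x ⊕ (-5/2)) ⊗ (x ⊕ (-5/2))
Answer: roots = -5/2 (mult 2)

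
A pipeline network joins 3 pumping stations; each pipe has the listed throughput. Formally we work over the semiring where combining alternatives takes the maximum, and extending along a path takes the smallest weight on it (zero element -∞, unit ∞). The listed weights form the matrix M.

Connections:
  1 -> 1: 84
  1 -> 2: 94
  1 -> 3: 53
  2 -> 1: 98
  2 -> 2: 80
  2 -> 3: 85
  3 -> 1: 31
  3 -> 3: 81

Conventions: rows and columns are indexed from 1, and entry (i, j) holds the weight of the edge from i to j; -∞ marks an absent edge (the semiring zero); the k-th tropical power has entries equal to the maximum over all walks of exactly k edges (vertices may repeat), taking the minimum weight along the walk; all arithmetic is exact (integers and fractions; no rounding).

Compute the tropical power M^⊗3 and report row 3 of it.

M^⊗2:
  [94, 84, 85]
  [84, 94, 81]
  [31, 31, 81]
M^⊗3:
  [84, 94, 84]
  [94, 84, 85]
  [31, 31, 81]
Answer: row 3 of M^⊗3 = [31, 31, 81]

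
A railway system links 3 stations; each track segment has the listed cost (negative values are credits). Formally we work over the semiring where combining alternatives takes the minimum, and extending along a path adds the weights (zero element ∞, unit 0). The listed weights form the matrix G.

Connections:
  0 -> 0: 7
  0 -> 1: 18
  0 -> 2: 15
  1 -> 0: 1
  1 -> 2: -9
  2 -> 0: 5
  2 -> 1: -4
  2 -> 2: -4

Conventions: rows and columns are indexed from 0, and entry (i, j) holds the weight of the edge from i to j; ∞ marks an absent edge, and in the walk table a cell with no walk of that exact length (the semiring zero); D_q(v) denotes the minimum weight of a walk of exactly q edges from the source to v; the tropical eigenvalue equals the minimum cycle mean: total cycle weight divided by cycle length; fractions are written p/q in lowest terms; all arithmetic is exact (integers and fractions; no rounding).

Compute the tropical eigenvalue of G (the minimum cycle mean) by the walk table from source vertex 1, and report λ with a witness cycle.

q=0: [∞, 0, ∞]
q=1: [1, ∞, -9]
q=2: [-4, -13, -13]
q=3: [-12, -17, -22]
Optimal cycle mean attained by: cycle 1->2->1, total (-9) + (-4), length 2.
Answer: λ = -13/2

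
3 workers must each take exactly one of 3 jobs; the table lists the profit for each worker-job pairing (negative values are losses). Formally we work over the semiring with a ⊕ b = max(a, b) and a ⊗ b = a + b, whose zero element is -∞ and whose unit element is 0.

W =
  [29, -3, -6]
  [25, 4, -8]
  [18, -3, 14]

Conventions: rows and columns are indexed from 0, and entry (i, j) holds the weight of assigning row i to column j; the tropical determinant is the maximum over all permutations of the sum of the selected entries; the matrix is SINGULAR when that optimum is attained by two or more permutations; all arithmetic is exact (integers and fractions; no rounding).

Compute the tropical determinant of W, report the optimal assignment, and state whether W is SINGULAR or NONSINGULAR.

σ = (0, 1, 2): 29 + 4 + 14 = 47
σ = (0, 2, 1): 29 + (-8) + (-3) = 18
σ = (1, 0, 2): (-3) + 25 + 14 = 36
σ = (1, 2, 0): (-3) + (-8) + 18 = 7
σ = (2, 0, 1): (-6) + 25 + (-3) = 16
σ = (2, 1, 0): (-6) + 4 + 18 = 16
Optimal value attained by: σ = (0, 1, 2).
Answer: det⊕(W) = 47; verdict: NONSINGULAR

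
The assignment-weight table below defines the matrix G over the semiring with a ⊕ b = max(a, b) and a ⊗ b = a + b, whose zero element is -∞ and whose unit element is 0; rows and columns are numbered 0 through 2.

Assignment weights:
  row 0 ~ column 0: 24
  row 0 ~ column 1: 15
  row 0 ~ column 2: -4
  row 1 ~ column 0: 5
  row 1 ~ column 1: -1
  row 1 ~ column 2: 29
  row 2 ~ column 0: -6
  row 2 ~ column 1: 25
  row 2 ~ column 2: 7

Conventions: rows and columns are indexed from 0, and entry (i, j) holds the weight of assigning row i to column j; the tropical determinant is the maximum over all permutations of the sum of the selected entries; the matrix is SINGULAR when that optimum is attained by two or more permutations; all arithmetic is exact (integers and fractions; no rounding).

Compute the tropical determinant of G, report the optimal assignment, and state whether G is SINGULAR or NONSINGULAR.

σ = (0, 1, 2): 24 + (-1) + 7 = 30
σ = (0, 2, 1): 24 + 29 + 25 = 78
σ = (1, 0, 2): 15 + 5 + 7 = 27
σ = (1, 2, 0): 15 + 29 + (-6) = 38
σ = (2, 0, 1): (-4) + 5 + 25 = 26
σ = (2, 1, 0): (-4) + (-1) + (-6) = -11
Optimal value attained by: σ = (0, 2, 1).
Answer: det⊕(G) = 78; verdict: NONSINGULAR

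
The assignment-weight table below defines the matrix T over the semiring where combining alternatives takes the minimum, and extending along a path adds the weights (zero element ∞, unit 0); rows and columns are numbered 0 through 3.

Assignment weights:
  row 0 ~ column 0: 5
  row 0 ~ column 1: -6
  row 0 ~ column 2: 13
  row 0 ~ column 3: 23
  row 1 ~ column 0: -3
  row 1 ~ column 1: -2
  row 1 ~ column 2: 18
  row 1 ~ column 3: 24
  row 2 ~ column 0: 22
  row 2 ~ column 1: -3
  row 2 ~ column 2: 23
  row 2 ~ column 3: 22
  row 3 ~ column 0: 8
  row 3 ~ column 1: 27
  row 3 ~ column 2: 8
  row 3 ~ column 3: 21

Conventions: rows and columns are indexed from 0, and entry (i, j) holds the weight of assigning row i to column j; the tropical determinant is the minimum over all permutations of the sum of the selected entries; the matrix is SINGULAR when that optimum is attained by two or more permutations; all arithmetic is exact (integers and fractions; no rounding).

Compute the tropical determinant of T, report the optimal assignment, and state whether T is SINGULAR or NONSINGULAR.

σ = (0, 1, 2, 3): 5 + (-2) + 23 + 21 = 47
σ = (0, 1, 3, 2): 5 + (-2) + 22 + 8 = 33
σ = (0, 2, 1, 3): 5 + 18 + (-3) + 21 = 41
σ = (0, 2, 3, 1): 5 + 18 + 22 + 27 = 72
σ = (0, 3, 1, 2): 5 + 24 + (-3) + 8 = 34
σ = (0, 3, 2, 1): 5 + 24 + 23 + 27 = 79
σ = (1, 0, 2, 3): (-6) + (-3) + 23 + 21 = 35
σ = (1, 0, 3, 2): (-6) + (-3) + 22 + 8 = 21
σ = (1, 2, 0, 3): (-6) + 18 + 22 + 21 = 55
σ = (1, 2, 3, 0): (-6) + 18 + 22 + 8 = 42
σ = (1, 3, 0, 2): (-6) + 24 + 22 + 8 = 48
σ = (1, 3, 2, 0): (-6) + 24 + 23 + 8 = 49
σ = (2, 0, 1, 3): 13 + (-3) + (-3) + 21 = 28
σ = (2, 0, 3, 1): 13 + (-3) + 22 + 27 = 59
σ = (2, 1, 0, 3): 13 + (-2) + 22 + 21 = 54
σ = (2, 1, 3, 0): 13 + (-2) + 22 + 8 = 41
σ = (2, 3, 0, 1): 13 + 24 + 22 + 27 = 86
σ = (2, 3, 1, 0): 13 + 24 + (-3) + 8 = 42
σ = (3, 0, 1, 2): 23 + (-3) + (-3) + 8 = 25
σ = (3, 0, 2, 1): 23 + (-3) + 23 + 27 = 70
σ = (3, 1, 0, 2): 23 + (-2) + 22 + 8 = 51
σ = (3, 1, 2, 0): 23 + (-2) + 23 + 8 = 52
σ = (3, 2, 0, 1): 23 + 18 + 22 + 27 = 90
σ = (3, 2, 1, 0): 23 + 18 + (-3) + 8 = 46
Optimal value attained by: σ = (1, 0, 3, 2).
Answer: det⊕(T) = 21; verdict: NONSINGULAR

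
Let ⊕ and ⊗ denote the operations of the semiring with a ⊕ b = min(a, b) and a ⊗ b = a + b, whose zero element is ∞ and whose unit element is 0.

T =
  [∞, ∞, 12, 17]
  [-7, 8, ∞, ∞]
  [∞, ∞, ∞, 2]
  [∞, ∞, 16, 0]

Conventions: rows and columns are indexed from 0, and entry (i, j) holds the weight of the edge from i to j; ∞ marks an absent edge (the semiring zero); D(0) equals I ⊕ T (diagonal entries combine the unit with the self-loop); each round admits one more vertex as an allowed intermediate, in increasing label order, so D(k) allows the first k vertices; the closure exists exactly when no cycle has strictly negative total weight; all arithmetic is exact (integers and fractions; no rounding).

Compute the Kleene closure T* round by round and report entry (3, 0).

D(0):
  [0, ∞, 12, 17]
  [-7, 0, ∞, ∞]
  [∞, ∞, 0, 2]
  [∞, ∞, 16, 0]
D(1):
  [0, ∞, 12, 17]
  [-7, 0, 5, 10]
  [∞, ∞, 0, 2]
  [∞, ∞, 16, 0]
D(2):
  [0, ∞, 12, 17]
  [-7, 0, 5, 10]
  [∞, ∞, 0, 2]
  [∞, ∞, 16, 0]
D(3):
  [0, ∞, 12, 14]
  [-7, 0, 5, 7]
  [∞, ∞, 0, 2]
  [∞, ∞, 16, 0]
D(4):
  [0, ∞, 12, 14]
  [-7, 0, 5, 7]
  [∞, ∞, 0, 2]
  [∞, ∞, 16, 0]
Answer: T*[3][0] = ∞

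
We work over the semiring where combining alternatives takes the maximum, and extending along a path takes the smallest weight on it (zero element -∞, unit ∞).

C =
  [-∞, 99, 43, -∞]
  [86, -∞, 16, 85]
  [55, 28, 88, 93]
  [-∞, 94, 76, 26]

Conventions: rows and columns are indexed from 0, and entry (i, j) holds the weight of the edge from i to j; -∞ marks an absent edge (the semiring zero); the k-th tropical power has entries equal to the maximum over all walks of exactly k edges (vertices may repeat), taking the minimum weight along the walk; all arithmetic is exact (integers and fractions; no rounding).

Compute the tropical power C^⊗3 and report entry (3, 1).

C^⊗2:
  [86, 28, 43, 85]
  [16, 86, 76, 26]
  [55, 93, 88, 88]
  [86, 28, 76, 85]
C^⊗3:
  [43, 86, 76, 43]
  [86, 28, 76, 85]
  [86, 88, 88, 88]
  [55, 86, 76, 76]
Key observation: the optimum is the walk 3->1->0->1, with weight 94 min 86 min 99 = 86.
Optimal value attained by: walk 3->1->0->1.
Answer: (C^⊗3)[3][1] = 86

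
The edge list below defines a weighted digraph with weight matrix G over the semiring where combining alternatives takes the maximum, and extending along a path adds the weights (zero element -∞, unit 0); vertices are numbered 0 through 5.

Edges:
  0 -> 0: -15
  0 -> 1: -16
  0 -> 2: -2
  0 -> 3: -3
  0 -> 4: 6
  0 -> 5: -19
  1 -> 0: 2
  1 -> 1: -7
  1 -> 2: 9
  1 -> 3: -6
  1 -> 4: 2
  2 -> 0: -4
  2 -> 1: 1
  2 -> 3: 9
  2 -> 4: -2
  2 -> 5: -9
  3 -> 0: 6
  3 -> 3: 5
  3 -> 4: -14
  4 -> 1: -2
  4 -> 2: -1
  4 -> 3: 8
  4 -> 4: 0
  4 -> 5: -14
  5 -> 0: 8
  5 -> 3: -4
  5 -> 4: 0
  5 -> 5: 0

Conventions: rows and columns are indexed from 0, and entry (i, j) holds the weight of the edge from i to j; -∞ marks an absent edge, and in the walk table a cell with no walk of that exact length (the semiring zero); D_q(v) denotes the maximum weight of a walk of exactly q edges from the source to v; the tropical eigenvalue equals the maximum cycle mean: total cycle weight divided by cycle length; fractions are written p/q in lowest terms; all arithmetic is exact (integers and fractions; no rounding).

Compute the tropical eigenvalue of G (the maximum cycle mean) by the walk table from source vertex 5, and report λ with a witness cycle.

q=0: [-∞, -∞, -∞, -∞, -∞, 0]
q=1: [8, -∞, -∞, -4, 0, 0]
q=2: [8, -2, 6, 8, 14, 0]
q=3: [14, 12, 13, 22, 14, 0]
q=4: [28, 14, 21, 27, 20, 4]
q=5: [33, 22, 26, 32, 34, 12]
q=6: [38, 32, 33, 42, 39, 20]
Optimal cycle mean attained by: cycle 0->4->3->0, total 6 + 8 + 6, length 3.
Answer: λ = 20/3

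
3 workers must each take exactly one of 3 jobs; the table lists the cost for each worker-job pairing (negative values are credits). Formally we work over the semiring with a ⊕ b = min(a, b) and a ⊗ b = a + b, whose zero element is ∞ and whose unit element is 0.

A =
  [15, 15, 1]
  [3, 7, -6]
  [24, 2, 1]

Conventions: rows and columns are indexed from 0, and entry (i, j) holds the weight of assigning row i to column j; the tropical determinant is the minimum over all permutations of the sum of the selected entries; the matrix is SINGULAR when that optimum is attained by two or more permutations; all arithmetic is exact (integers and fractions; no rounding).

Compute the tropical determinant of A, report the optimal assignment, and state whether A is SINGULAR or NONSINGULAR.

σ = (0, 1, 2): 15 + 7 + 1 = 23
σ = (0, 2, 1): 15 + (-6) + 2 = 11
σ = (1, 0, 2): 15 + 3 + 1 = 19
σ = (1, 2, 0): 15 + (-6) + 24 = 33
σ = (2, 0, 1): 1 + 3 + 2 = 6
σ = (2, 1, 0): 1 + 7 + 24 = 32
Optimal value attained by: σ = (2, 0, 1).
Answer: det⊕(A) = 6; verdict: NONSINGULAR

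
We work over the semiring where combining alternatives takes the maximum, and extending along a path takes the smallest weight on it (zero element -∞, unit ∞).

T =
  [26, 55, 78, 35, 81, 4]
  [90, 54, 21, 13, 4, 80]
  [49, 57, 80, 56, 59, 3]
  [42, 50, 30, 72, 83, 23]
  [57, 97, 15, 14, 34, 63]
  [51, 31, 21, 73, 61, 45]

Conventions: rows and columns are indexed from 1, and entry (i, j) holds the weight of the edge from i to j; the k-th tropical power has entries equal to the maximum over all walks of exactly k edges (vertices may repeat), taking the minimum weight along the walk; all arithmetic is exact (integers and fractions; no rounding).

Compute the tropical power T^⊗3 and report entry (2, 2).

T^⊗2:
  [57, 81, 78, 56, 59, 63]
  [54, 55, 78, 73, 81, 54]
  [57, 59, 80, 56, 59, 59]
  [57, 83, 42, 72, 72, 63]
  [90, 55, 57, 63, 61, 80]
  [57, 61, 51, 72, 73, 61]
T^⊗3:
  [81, 59, 78, 63, 61, 80]
  [57, 81, 78, 72, 73, 63]
  [59, 59, 80, 59, 59, 59]
  [83, 72, 57, 72, 72, 80]
  [57, 61, 78, 73, 81, 61]
  [61, 73, 57, 72, 72, 63]
Key observation: the optimum is the walk 2->1->5->2, with weight 90 min 81 min 97 = 81.
Optimal value attained by: walk 2->1->5->2.
Answer: (T^⊗3)[2][2] = 81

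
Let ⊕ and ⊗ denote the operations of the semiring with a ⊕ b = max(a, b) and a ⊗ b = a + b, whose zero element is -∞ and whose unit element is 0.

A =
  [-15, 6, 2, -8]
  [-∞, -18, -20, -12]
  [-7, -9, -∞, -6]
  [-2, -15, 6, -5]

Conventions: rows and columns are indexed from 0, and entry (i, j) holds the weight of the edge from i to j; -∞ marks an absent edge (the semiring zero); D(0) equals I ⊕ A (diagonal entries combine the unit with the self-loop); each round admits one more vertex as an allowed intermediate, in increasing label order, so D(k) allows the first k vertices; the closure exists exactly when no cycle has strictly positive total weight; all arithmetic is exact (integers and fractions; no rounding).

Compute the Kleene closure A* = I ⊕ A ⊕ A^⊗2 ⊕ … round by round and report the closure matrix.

D(0):
  [0, 6, 2, -8]
  [-∞, 0, -20, -12]
  [-7, -9, 0, -6]
  [-2, -15, 6, 0]
D(1):
  [0, 6, 2, -8]
  [-∞, 0, -20, -12]
  [-7, -1, 0, -6]
  [-2, 4, 6, 0]
D(2):
  [0, 6, 2, -6]
  [-∞, 0, -20, -12]
  [-7, -1, 0, -6]
  [-2, 4, 6, 0]
D(3):
  [0, 6, 2, -4]
  [-27, 0, -20, -12]
  [-7, -1, 0, -6]
  [-1, 5, 6, 0]
D(4):
  [0, 6, 2, -4]
  [-13, 0, -6, -12]
  [-7, -1, 0, -6]
  [-1, 5, 6, 0]
Answer: A* = [[0, 6, 2, -4], [-13, 0, -6, -12], [-7, -1, 0, -6], [-1, 5, 6, 0]]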